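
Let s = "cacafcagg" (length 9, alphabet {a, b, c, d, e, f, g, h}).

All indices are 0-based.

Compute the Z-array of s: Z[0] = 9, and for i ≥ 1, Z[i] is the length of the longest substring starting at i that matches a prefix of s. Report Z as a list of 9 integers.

[9, 0, 2, 0, 0, 2, 0, 0, 0]

Z[0]=9
i=1: outside box; Z[1]=0
i=2: outside box; Z[2]=2 grow→box=[2,4)
i=3: min(r-i=1, Z[1]=0)=0; Z[3]=0
i=4: outside box; Z[4]=0
i=5: outside box; Z[5]=2 grow→box=[5,7)
i=6: min(r-i=1, Z[1]=0)=0; Z[6]=0
i=7: outside box; Z[7]=0
i=8: outside box; Z[8]=0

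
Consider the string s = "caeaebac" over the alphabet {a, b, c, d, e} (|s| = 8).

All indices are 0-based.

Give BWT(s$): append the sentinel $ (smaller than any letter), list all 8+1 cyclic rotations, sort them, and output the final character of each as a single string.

rank  rotation   last
    0  $caeaebac  c
    1  ac$caeaeb  b
    2  aeaebac$c  c
    3  aebac$cae  e
    4  bac$caeae  e
    5  c$caeaeba  a
    6  caeaebac$  $
    7  eaebac$ca  a
    8  ebac$caea  a

cbceea$aa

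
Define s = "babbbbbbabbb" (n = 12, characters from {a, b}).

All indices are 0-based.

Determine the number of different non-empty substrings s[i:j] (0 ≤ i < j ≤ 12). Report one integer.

48

rank→(start, suffix):
  0 → (8, 'abbb')
  1 → (1, 'abbbbbbabbb')
  2 → (11, 'b')
  3 → (7, 'babbb')
  4 → (0, 'babbbbbbabbb')
  5 → (10, 'bb')
  6 → (6, 'bbabbb')
  7 → (9, 'bbb')
  8 → (5, 'bbbabbb')
  9 → (4, 'bbbbabbb')
  10 → (3, 'bbbbbabbb')
  11 → (2, 'bbbbbbabbb')

SA = [8, 1, 11, 7, 0, 10, 6, 9, 5, 4, 3, 2]
i: (SA[i-1],SA[i]) lcp shared
  1: (8,1) 4 'abbb'
  2: (1,11) 0 ''
  3: (11,7) 1 'b'
  4: (7,0) 5 'babbb'
  5: (0,10) 1 'b'
  6: (10,6) 2 'bb'
  7: (6,9) 2 'bb'
  8: (9,5) 3 'bbb'
  9: (5,4) 3 'bbb'
  10: (4,3) 4 'bbbb'
  11: (3,2) 5 'bbbbb'

n(n+1)/2 = 12·13/2 = 78
Σ LCP = 0 + 4 + 0 + 1 + 5 + 1 + 2 + 2 + 3 + 3 + 4 + 5 = 30
distinct = 78 − 30 = 48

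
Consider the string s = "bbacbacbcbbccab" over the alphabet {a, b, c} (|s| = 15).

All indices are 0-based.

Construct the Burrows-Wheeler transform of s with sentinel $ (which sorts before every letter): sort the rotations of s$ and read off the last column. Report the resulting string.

bcbbabc$ccbcabab

rank  rotation          last
    0  $bbacbacbcbbccab  b
    1  ab$bbacbacbcbbcc  c
    2  acbacbcbbccab$bb  b
    3  acbcbbccab$bbacb  b
    4  b$bbacbacbcbbcca  a
    5  bacbacbcbbccab$b  b
    6  bacbcbbccab$bbac  c
    7  bbacbacbcbbccab$  $
    8  bbccab$bbacbacbc  c
    9  bcbbccab$bbacbac  c
   10  bccab$bbacbacbcb  b
   11  cab$bbacbacbcbbc  c
   12  cbacbcbbccab$bba  a
   13  cbbccab$bbacbacb  b
   14  cbcbbccab$bbacba  a
   15  ccab$bbacbacbcbb  b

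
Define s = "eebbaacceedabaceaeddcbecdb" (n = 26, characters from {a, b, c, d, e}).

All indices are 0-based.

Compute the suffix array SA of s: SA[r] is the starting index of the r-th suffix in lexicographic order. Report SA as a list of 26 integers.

sorted suffixes:
  #0 SA[0]=4  'aacceedabaceaeddcbecdb'
  #1 SA[1]=11  'abaceaeddcbecdb'
  #2 SA[2]=5  'acceedabaceaeddcbecdb'
  #3 SA[3]=13  'aceaeddcbecdb'
  #4 SA[4]=16  'aeddcbecdb'
  #5 SA[5]=25  'b'
  #6 SA[6]=3  'baacceedabaceaeddcbecdb'
  #7 SA[7]=12  'baceaeddcbecdb'
  #8 SA[8]=2  'bbaacceedabaceaeddcbecdb'
  #9 SA[9]=21  'becdb'
  #10 SA[10]=20  'cbecdb'
  #11 SA[11]=6  'cceedabaceaeddcbecdb'
  #12 SA[12]=23  'cdb'
  #13 SA[13]=14  'ceaeddcbecdb'
  #14 SA[14]=7  'ceedabaceaeddcbecdb'
  #15 SA[15]=10  'dabaceaeddcbecdb'
  #16 SA[16]=24  'db'
  #17 SA[17]=19  'dcbecdb'
  #18 SA[18]=18  'ddcbecdb'
  #19 SA[19]=15  'eaeddcbecdb'
  #20 SA[20]=1  'ebbaacceedabaceaeddcbecdb'
  #21 SA[21]=22  'ecdb'
  #22 SA[22]=9  'edabaceaeddcbecdb'
  #23 SA[23]=17  'eddcbecdb'
  #24 SA[24]=0  'eebbaacceedabaceaeddcbecdb'
  #25 SA[25]=8  'eedabaceaeddcbecdb'

[4, 11, 5, 13, 16, 25, 3, 12, 2, 21, 20, 6, 23, 14, 7, 10, 24, 19, 18, 15, 1, 22, 9, 17, 0, 8]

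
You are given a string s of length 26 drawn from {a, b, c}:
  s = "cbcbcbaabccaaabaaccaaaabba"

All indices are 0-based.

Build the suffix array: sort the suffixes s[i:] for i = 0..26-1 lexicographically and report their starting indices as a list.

rank | idx | suffix
   0 |  25 | a
   1 |  19 | aaaabba
   2 |  11 | aaabaaccaaaabba
   3 |  20 | aaabba
   4 |  12 | aabaaccaaaabba
   5 |  21 | aabba
   6 |   6 | aabccaaabaaccaaaabba
   7 |  15 | aaccaaaabba
   8 |  13 | abaaccaaaabba
   9 |  22 | abba
  10 |   7 | abccaaabaaccaaaabba
  11 |  16 | accaaaabba
  12 |  24 | ba
  13 |   5 | baabccaaabaaccaaaabba
  14 |  14 | baaccaaaabba
  15 |  23 | bba
  16 |   3 | bcbaabccaaabaaccaaaabba
  17 |   1 | bcbcbaabccaaabaaccaaaabba
  18 |   8 | bccaaabaaccaaaabba
  19 |  18 | caaaabba
  20 |  10 | caaabaaccaaaabba
  21 |   4 | cbaabccaaabaaccaaaabba
  22 |   2 | cbcbaabccaaabaaccaaaabba
  23 |   0 | cbcbcbaabccaaabaaccaaaabba
  24 |  17 | ccaaaabba
  25 |   9 | ccaaabaaccaaaabba

[25, 19, 11, 20, 12, 21, 6, 15, 13, 22, 7, 16, 24, 5, 14, 23, 3, 1, 8, 18, 10, 4, 2, 0, 17, 9]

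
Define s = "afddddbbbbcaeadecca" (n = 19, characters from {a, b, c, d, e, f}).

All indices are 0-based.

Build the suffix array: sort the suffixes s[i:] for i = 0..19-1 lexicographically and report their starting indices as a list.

[18, 13, 11, 0, 6, 7, 8, 9, 17, 10, 16, 5, 4, 3, 2, 14, 12, 15, 1]

rank | idx | suffix
   0 |  18 | a
   1 |  13 | adecca
   2 |  11 | aeadecca
   3 |   0 | afddddbbbbcaeadecca
   4 |   6 | bbbbcaeadecca
   5 |   7 | bbbcaeadecca
   6 |   8 | bbcaeadecca
   7 |   9 | bcaeadecca
   8 |  17 | ca
   9 |  10 | caeadecca
  10 |  16 | cca
  11 |   5 | dbbbbcaeadecca
  12 |   4 | ddbbbbcaeadecca
  13 |   3 | dddbbbbcaeadecca
  14 |   2 | ddddbbbbcaeadecca
  15 |  14 | decca
  16 |  12 | eadecca
  17 |  15 | ecca
  18 |   1 | fddddbbbbcaeadecca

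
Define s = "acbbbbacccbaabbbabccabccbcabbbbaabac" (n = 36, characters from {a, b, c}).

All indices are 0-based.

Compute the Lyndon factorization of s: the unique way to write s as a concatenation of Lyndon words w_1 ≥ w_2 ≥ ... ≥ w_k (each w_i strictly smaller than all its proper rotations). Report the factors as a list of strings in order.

emit factor 1: 'acbbbbacccb' (i=0, period=11)
emit factor 2: 'aabbbabccabccbcabbbb' (i=11, period=20)
emit factor 3: 'aabac' (i=31, period=5)

["acbbbbacccb", "aabbbabccabccbcabbbb", "aabac"]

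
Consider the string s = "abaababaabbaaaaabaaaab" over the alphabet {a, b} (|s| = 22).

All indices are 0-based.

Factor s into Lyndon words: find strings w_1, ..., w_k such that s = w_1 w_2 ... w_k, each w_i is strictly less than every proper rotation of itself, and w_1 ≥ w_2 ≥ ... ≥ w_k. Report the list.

emit factor 1: 'ab' (i=0, period=2)
emit factor 2: 'aababaabb' (i=2, period=9)
emit factor 3: 'aaaaabaaaab' (i=11, period=11)

["ab", "aababaabb", "aaaaabaaaab"]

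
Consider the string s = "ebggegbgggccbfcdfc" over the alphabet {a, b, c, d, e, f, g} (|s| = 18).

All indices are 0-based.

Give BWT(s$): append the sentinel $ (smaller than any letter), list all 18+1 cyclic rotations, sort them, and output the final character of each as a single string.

rank  rotation             last
    0  $ebggegbgggccbfcdfc  c
    1  bfcdfc$ebggegbgggcc  c
    2  bggegbgggccbfcdfc$e  e
    3  bgggccbfcdfc$ebggeg  g
    4  c$ebggegbgggccbfcdf  f
    5  cbfcdfc$ebggegbgggc  c
    6  ccbfcdfc$ebggegbggg  g
    7  cdfc$ebggegbgggccbf  f
    8  dfc$ebggegbgggccbfc  c
    9  ebggegbgggccbfcdfc$  $
   10  egbgggccbfcdfc$ebgg  g
   11  fc$ebggegbgggccbfcd  d
   12  fcdfc$ebggegbgggccb  b
   13  gbgggccbfcdfc$ebgge  e
   14  gccbfcdfc$ebggegbgg  g
   15  gegbgggccbfcdfc$ebg  g
   16  ggccbfcdfc$ebggegbg  g
   17  ggegbgggccbfcdfc$eb  b
   18  gggccbfcdfc$ebggegb  b

ccegfcgfc$gdbegggbb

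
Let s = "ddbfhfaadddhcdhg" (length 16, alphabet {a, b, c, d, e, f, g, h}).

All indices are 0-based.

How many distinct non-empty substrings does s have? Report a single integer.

rank | idx | suffix
   0 |   6 | aadddhcdhg
   1 |   7 | adddhcdhg
   2 |   2 | bfhfaadddhcdhg
   3 |  12 | cdhg
   4 |   1 | dbfhfaadddhcdhg
   5 |   0 | ddbfhfaadddhcdhg
   6 |   8 | dddhcdhg
   7 |   9 | ddhcdhg
   8 |  10 | dhcdhg
   9 |  13 | dhg
  10 |   5 | faadddhcdhg
  11 |   3 | fhfaadddhcdhg
  12 |  15 | g
  13 |  11 | hcdhg
  14 |   4 | hfaadddhcdhg
  15 |  14 | hg

SA = [6, 7, 2, 12, 1, 0, 8, 9, 10, 13, 5, 3, 15, 11, 4, 14]
rank  pair      lcp
   1  s[6:],s[7:]  1  'a'
   2  s[7:],s[2:]  0  ''
   3  s[2:],s[12:]  0  ''
   4  s[12:],s[1:]  0  ''
   5  s[1:],s[0:]  1  'd'
   6  s[0:],s[8:]  2  'dd'
   7  s[8:],s[9:]  2  'dd'
   8  s[9:],s[10:]  1  'd'
   9  s[10:],s[13:]  2  'dh'
  10  s[13:],s[5:]  0  ''
  11  s[5:],s[3:]  1  'f'
  12  s[3:],s[15:]  0  ''
  13  s[15:],s[11:]  0  ''
  14  s[11:],s[4:]  1  'h'
  15  s[4:],s[14:]  1  'h'

n(n+1)/2 = 16·17/2 = 136
Σ LCP = 0 + 1 + 0 + 0 + 0 + 1 + 2 + 2 + 1 + 2 + 0 + 1 + 0 + 0 + 1 + 1 = 12
distinct = 136 − 12 = 124

124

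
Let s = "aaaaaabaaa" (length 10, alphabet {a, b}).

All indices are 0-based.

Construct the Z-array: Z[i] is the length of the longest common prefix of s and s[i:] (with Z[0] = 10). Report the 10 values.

Z[0]=10
i=1: outside box; Z[1]=5 extend→box=[1,6)
i=2: min(r-i=4, Z[1]=5)=4; Z[2]=4
i=3: min(r-i=3, Z[2]=4)=3; Z[3]=3
i=4: min(r-i=2, Z[3]=3)=2; Z[4]=2
i=5: min(r-i=1, Z[4]=2)=1; Z[5]=1
i=6: outside box; Z[6]=0
i=7: outside box; Z[7]=3 extend→box=[7,10)
i=8: min(r-i=2, Z[1]=5)=2; Z[8]=2
i=9: min(r-i=1, Z[2]=4)=1; Z[9]=1

[10, 5, 4, 3, 2, 1, 0, 3, 2, 1]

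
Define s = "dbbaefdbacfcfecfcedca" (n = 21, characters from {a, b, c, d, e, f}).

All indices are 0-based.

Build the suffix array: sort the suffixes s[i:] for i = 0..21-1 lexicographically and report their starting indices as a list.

[20, 8, 3, 7, 2, 1, 19, 16, 14, 9, 11, 6, 0, 18, 13, 17, 4, 15, 10, 5, 12]

sorted suffixes:
  #0 SA[0]=20  'a'
  #1 SA[1]=8  'acfcfecfcedca'
  #2 SA[2]=3  'aefdbacfcfecfcedca'
  #3 SA[3]=7  'bacfcfecfcedca'
  #4 SA[4]=2  'baefdbacfcfecfcedca'
  #5 SA[5]=1  'bbaefdbacfcfecfcedca'
  #6 SA[6]=19  'ca'
  #7 SA[7]=16  'cedca'
  #8 SA[8]=14  'cfcedca'
  #9 SA[9]=9  'cfcfecfcedca'
  #10 SA[10]=11  'cfecfcedca'
  #11 SA[11]=6  'dbacfcfecfcedca'
  #12 SA[12]=0  'dbbaefdbacfcfecfcedca'
  #13 SA[13]=18  'dca'
  #14 SA[14]=13  'ecfcedca'
  #15 SA[15]=17  'edca'
  #16 SA[16]=4  'efdbacfcfecfcedca'
  #17 SA[17]=15  'fcedca'
  #18 SA[18]=10  'fcfecfcedca'
  #19 SA[19]=5  'fdbacfcfecfcedca'
  #20 SA[20]=12  'fecfcedca'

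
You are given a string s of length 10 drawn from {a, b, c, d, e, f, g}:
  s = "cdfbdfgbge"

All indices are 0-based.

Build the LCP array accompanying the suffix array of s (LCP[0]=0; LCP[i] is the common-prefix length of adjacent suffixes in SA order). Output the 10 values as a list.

sorted suffixes:
  #0 SA[0]=3  'bdfgbge'
  #1 SA[1]=7  'bge'
  #2 SA[2]=0  'cdfbdfgbge'
  #3 SA[3]=1  'dfbdfgbge'
  #4 SA[4]=4  'dfgbge'
  #5 SA[5]=9  'e'
  #6 SA[6]=2  'fbdfgbge'
  #7 SA[7]=5  'fgbge'
  #8 SA[8]=6  'gbge'
  #9 SA[9]=8  'ge'

SA = [3, 7, 0, 1, 4, 9, 2, 5, 6, 8]
i: (SA[i-1],SA[i]) lcp shared
  1: (3,7) 1 'b'
  2: (7,0) 0 ''
  3: (0,1) 0 ''
  4: (1,4) 2 'df'
  5: (4,9) 0 ''
  6: (9,2) 0 ''
  7: (2,5) 1 'f'
  8: (5,6) 0 ''
  9: (6,8) 1 'g'

[0, 1, 0, 0, 2, 0, 0, 1, 0, 1]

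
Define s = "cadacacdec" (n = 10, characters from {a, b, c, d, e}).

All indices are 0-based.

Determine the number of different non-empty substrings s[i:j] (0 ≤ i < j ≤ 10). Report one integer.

47

rank | idx | suffix
   0 |   3 | acacdec
   1 |   5 | acdec
   2 |   1 | adacacdec
   3 |   9 | c
   4 |   4 | cacdec
   5 |   0 | cadacacdec
   6 |   6 | cdec
   7 |   2 | dacacdec
   8 |   7 | dec
   9 |   8 | ec

SA = [3, 5, 1, 9, 4, 0, 6, 2, 7, 8]
[i] adj suffixes → lcp
  [1] 3/5 → 2 ('ac')
  [2] 5/1 → 1 ('a')
  [3] 1/9 → 0 ('')
  [4] 9/4 → 1 ('c')
  [5] 4/0 → 2 ('ca')
  [6] 0/6 → 1 ('c')
  [7] 6/2 → 0 ('')
  [8] 2/7 → 1 ('d')
  [9] 7/8 → 0 ('')

n(n+1)/2 = 10·11/2 = 55
Σ LCP = 0 + 2 + 1 + 0 + 1 + 2 + 1 + 0 + 1 + 0 = 8
distinct = 55 − 8 = 47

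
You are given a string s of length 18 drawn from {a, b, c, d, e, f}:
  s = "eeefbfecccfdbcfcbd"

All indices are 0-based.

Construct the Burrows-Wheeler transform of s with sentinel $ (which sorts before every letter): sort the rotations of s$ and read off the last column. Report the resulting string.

ddcffecbcbff$eeeccb

rank  rotation             last
    0  $eeefbfecccfdbcfcbd  d
    1  bcfcbd$eeefbfecccfd  d
    2  bd$eeefbfecccfdbcfc  c
    3  bfecccfdbcfcbd$eeef  f
    4  cbd$eeefbfecccfdbcf  f
    5  cccfdbcfcbd$eeefbfe  e
    6  ccfdbcfcbd$eeefbfec  c
    7  cfcbd$eeefbfecccfdb  b
    8  cfdbcfcbd$eeefbfecc  c
    9  d$eeefbfecccfdbcfcb  b
   10  dbcfcbd$eeefbfecccf  f
   11  ecccfdbcfcbd$eeefbf  f
   12  eeefbfecccfdbcfcbd$  $
   13  eefbfecccfdbcfcbd$e  e
   14  efbfecccfdbcfcbd$ee  e
   15  fbfecccfdbcfcbd$eee  e
   16  fcbd$eeefbfecccfdbc  c
   17  fdbcfcbd$eeefbfeccc  c
   18  fecccfdbcfcbd$eeefb  b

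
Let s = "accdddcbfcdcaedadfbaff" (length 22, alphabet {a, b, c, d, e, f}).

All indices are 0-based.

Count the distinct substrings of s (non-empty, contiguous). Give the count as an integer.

234

rank→(start, suffix):
  0 → (0, 'accdddcbfcdcaedadfbaff')
  1 → (15, 'adfbaff')
  2 → (12, 'aedadfbaff')
  3 → (19, 'aff')
  4 → (18, 'baff')
  5 → (7, 'bfcdcaedadfbaff')
  6 → (11, 'caedadfbaff')
  7 → (6, 'cbfcdcaedadfbaff')
  8 → (1, 'ccdddcbfcdcaedadfbaff')
  9 → (9, 'cdcaedadfbaff')
  10 → (2, 'cdddcbfcdcaedadfbaff')
  11 → (14, 'dadfbaff')
  12 → (10, 'dcaedadfbaff')
  13 → (5, 'dcbfcdcaedadfbaff')
  14 → (4, 'ddcbfcdcaedadfbaff')
  15 → (3, 'dddcbfcdcaedadfbaff')
  16 → (16, 'dfbaff')
  17 → (13, 'edadfbaff')
  18 → (21, 'f')
  19 → (17, 'fbaff')
  20 → (8, 'fcdcaedadfbaff')
  21 → (20, 'ff')

SA = [0, 15, 12, 19, 18, 7, 11, 6, 1, 9, 2, 14, 10, 5, 4, 3, 16, 13, 21, 17, 8, 20]
i: (SA[i-1],SA[i]) lcp shared
  1: (0,15) 1 'a'
  2: (15,12) 1 'a'
  3: (12,19) 1 'a'
  4: (19,18) 0 ''
  5: (18,7) 1 'b'
  6: (7,11) 0 ''
  7: (11,6) 1 'c'
  8: (6,1) 1 'c'
  9: (1,9) 1 'c'
  10: (9,2) 2 'cd'
  11: (2,14) 0 ''
  12: (14,10) 1 'd'
  13: (10,5) 2 'dc'
  14: (5,4) 1 'd'
  15: (4,3) 2 'dd'
  16: (3,16) 1 'd'
  17: (16,13) 0 ''
  18: (13,21) 0 ''
  19: (21,17) 1 'f'
  20: (17,8) 1 'f'
  21: (8,20) 1 'f'

n(n+1)/2 = 22·23/2 = 253
Σ LCP = 0 + 1 + 1 + 1 + 0 + 1 + 0 + 1 + 1 + 1 + 2 + 0 + 1 + 2 + 1 + 2 + 1 + 0 + 0 + 1 + 1 + 1 = 19
distinct = 253 − 19 = 234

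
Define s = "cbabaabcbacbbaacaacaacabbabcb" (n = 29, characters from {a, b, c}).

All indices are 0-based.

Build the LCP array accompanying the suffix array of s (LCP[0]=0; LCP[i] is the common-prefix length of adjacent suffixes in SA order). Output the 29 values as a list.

rank→(start, suffix):
  0 → (4, 'aabcbacbbaacaacaacabbabcb')
  1 → (13, 'aacaacaacabbabcb')
  2 → (16, 'aacaacabbabcb')
  3 → (19, 'aacabbabcb')
  4 → (2, 'abaabcbacbbaacaacaacabbabcb')
  5 → (22, 'abbabcb')
  6 → (25, 'abcb')
  7 → (5, 'abcbacbbaacaacaacabbabcb')
  8 → (14, 'acaacaacabbabcb')
  9 → (17, 'acaacabbabcb')
  10 → (20, 'acabbabcb')
  11 → (9, 'acbbaacaacaacabbabcb')
  12 → (28, 'b')
  13 → (3, 'baabcbacbbaacaacaacabbabcb')
  14 → (12, 'baacaacaacabbabcb')
  15 → (1, 'babaabcbacbbaacaacaacabbabcb')
  16 → (24, 'babcb')
  17 → (8, 'bacbbaacaacaacabbabcb')
  18 → (11, 'bbaacaacaacabbabcb')
  19 → (23, 'bbabcb')
  20 → (26, 'bcb')
  21 → (6, 'bcbacbbaacaacaacabbabcb')
  22 → (15, 'caacaacabbabcb')
  23 → (18, 'caacabbabcb')
  24 → (21, 'cabbabcb')
  25 → (27, 'cb')
  26 → (0, 'cbabaabcbacbbaacaacaacabbabcb')
  27 → (7, 'cbacbbaacaacaacabbabcb')
  28 → (10, 'cbbaacaacaacabbabcb')

SA = [4, 13, 16, 19, 2, 22, 25, 5, 14, 17, 20, 9, 28, 3, 12, 1, 24, 8, 11, 23, 26, 6, 15, 18, 21, 27, 0, 7, 10]
i: (SA[i-1],SA[i]) lcp shared
  1: (4,13) 2 'aa'
  2: (13,16) 7 'aacaaca'
  3: (16,19) 4 'aaca'
  4: (19,2) 1 'a'
  5: (2,22) 2 'ab'
  6: (22,25) 2 'ab'
  7: (25,5) 4 'abcb'
  8: (5,14) 1 'a'
  9: (14,17) 6 'acaaca'
  10: (17,20) 3 'aca'
  11: (20,9) 2 'ac'
  12: (9,28) 0 ''
  13: (28,3) 1 'b'
  14: (3,12) 3 'baa'
  15: (12,1) 2 'ba'
  16: (1,24) 3 'bab'
  17: (24,8) 2 'ba'
  18: (8,11) 1 'b'
  19: (11,23) 3 'bba'
  20: (23,26) 1 'b'
  21: (26,6) 3 'bcb'
  22: (6,15) 0 ''
  23: (15,18) 5 'caaca'
  24: (18,21) 2 'ca'
  25: (21,27) 1 'c'
  26: (27,0) 2 'cb'
  27: (0,7) 3 'cba'
  28: (7,10) 2 'cb'

[0, 2, 7, 4, 1, 2, 2, 4, 1, 6, 3, 2, 0, 1, 3, 2, 3, 2, 1, 3, 1, 3, 0, 5, 2, 1, 2, 3, 2]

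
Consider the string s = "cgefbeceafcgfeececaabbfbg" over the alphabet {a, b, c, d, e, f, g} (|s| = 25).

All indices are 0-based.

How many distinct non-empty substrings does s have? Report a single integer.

300

sorted suffixes:
  #0 SA[0]=18  'aabbfbg'
  #1 SA[1]=19  'abbfbg'
  #2 SA[2]=8  'afcgfeececaabbfbg'
  #3 SA[3]=20  'bbfbg'
  #4 SA[4]=4  'beceafcgfeececaabbfbg'
  #5 SA[5]=21  'bfbg'
  #6 SA[6]=23  'bg'
  #7 SA[7]=17  'caabbfbg'
  #8 SA[8]=6  'ceafcgfeececaabbfbg'
  #9 SA[9]=15  'cecaabbfbg'
  #10 SA[10]=0  'cgefbeceafcgfeececaabbfbg'
  #11 SA[11]=10  'cgfeececaabbfbg'
  #12 SA[12]=7  'eafcgfeececaabbfbg'
  #13 SA[13]=16  'ecaabbfbg'
  #14 SA[14]=5  'eceafcgfeececaabbfbg'
  #15 SA[15]=14  'ececaabbfbg'
  #16 SA[16]=13  'eececaabbfbg'
  #17 SA[17]=2  'efbeceafcgfeececaabbfbg'
  #18 SA[18]=3  'fbeceafcgfeececaabbfbg'
  #19 SA[19]=22  'fbg'
  #20 SA[20]=9  'fcgfeececaabbfbg'
  #21 SA[21]=12  'feececaabbfbg'
  #22 SA[22]=24  'g'
  #23 SA[23]=1  'gefbeceafcgfeececaabbfbg'
  #24 SA[24]=11  'gfeececaabbfbg'

SA = [18, 19, 8, 20, 4, 21, 23, 17, 6, 15, 0, 10, 7, 16, 5, 14, 13, 2, 3, 22, 9, 12, 24, 1, 11]
[i] adj suffixes → lcp
  [1] 18/19 → 1 ('a')
  [2] 19/8 → 1 ('a')
  [3] 8/20 → 0 ('')
  [4] 20/4 → 1 ('b')
  [5] 4/21 → 1 ('b')
  [6] 21/23 → 1 ('b')
  [7] 23/17 → 0 ('')
  [8] 17/6 → 1 ('c')
  [9] 6/15 → 2 ('ce')
  [10] 15/0 → 1 ('c')
  [11] 0/10 → 2 ('cg')
  [12] 10/7 → 0 ('')
  [13] 7/16 → 1 ('e')
  [14] 16/5 → 2 ('ec')
  [15] 5/14 → 3 ('ece')
  [16] 14/13 → 1 ('e')
  [17] 13/2 → 1 ('e')
  [18] 2/3 → 0 ('')
  [19] 3/22 → 2 ('fb')
  [20] 22/9 → 1 ('f')
  [21] 9/12 → 1 ('f')
  [22] 12/24 → 0 ('')
  [23] 24/1 → 1 ('g')
  [24] 1/11 → 1 ('g')

n(n+1)/2 = 25·26/2 = 325
Σ LCP = 0 + 1 + 1 + 0 + 1 + 1 + 1 + 0 + 1 + 2 + 1 + 2 + 0 + 1 + 2 + 3 + 1 + 1 + 0 + 2 + 1 + 1 + 0 + 1 + 1 = 25
distinct = 325 − 25 = 300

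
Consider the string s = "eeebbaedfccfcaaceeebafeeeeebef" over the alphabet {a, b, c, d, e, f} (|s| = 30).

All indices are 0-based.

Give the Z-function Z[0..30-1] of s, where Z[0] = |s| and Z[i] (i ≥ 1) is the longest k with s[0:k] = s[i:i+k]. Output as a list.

Z[0]=30
i=1: outside box; Z[1]=2 extend→box=[1,3)
i=2: min(r-i=1, Z[1]=2)=1; Z[2]=1
i=3: outside box; Z[3]=0
i=4: outside box; Z[4]=0
i=5: outside box; Z[5]=0
i=6: outside box; Z[6]=1 extend→box=[6,7)
i=7: outside box; Z[7]=0
i=8: outside box; Z[8]=0
i=9: outside box; Z[9]=0
i=10: outside box; Z[10]=0
i=11: outside box; Z[11]=0
i=12: outside box; Z[12]=0
i=13: outside box; Z[13]=0
i=14: outside box; Z[14]=0
i=15: outside box; Z[15]=0
i=16: outside box; Z[16]=4 extend→box=[16,20)
i=17: min(r-i=3, Z[1]=2)=2; Z[17]=2
i=18: min(r-i=2, Z[2]=1)=1; Z[18]=1
i=19: min(r-i=1, Z[3]=0)=0; Z[19]=0
i=20: outside box; Z[20]=0
i=21: outside box; Z[21]=0
i=22: outside box; Z[22]=3 extend→box=[22,25)
i=23: min(r-i=2, Z[1]=2)=2; Z[23]=3 extend→box=[23,26)
i=24: min(r-i=2, Z[1]=2)=2; Z[24]=4 extend→box=[24,28)
i=25: min(r-i=3, Z[1]=2)=2; Z[25]=2
i=26: min(r-i=2, Z[2]=1)=1; Z[26]=1
i=27: min(r-i=1, Z[3]=0)=0; Z[27]=0
i=28: outside box; Z[28]=1 extend→box=[28,29)
i=29: outside box; Z[29]=0

[30, 2, 1, 0, 0, 0, 1, 0, 0, 0, 0, 0, 0, 0, 0, 0, 4, 2, 1, 0, 0, 0, 3, 3, 4, 2, 1, 0, 1, 0]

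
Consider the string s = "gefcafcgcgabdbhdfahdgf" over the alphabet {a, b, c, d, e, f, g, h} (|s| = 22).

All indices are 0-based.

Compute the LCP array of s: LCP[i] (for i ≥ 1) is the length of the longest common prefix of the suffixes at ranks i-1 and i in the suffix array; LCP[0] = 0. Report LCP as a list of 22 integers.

[0, 1, 1, 0, 1, 0, 1, 2, 0, 1, 1, 0, 0, 1, 1, 2, 0, 1, 1, 1, 0, 2]

rank | idx | suffix
   0 |  10 | abdbhdfahdgf
   1 |   4 | afcgcgabdbhdfahdgf
   2 |  17 | ahdgf
   3 |  11 | bdbhdfahdgf
   4 |  13 | bhdfahdgf
   5 |   3 | cafcgcgabdbhdfahdgf
   6 |   8 | cgabdbhdfahdgf
   7 |   6 | cgcgabdbhdfahdgf
   8 |  12 | dbhdfahdgf
   9 |  15 | dfahdgf
  10 |  19 | dgf
  11 |   1 | efcafcgcgabdbhdfahdgf
  12 |  21 | f
  13 |  16 | fahdgf
  14 |   2 | fcafcgcgabdbhdfahdgf
  15 |   5 | fcgcgabdbhdfahdgf
  16 |   9 | gabdbhdfahdgf
  17 |   7 | gcgabdbhdfahdgf
  18 |   0 | gefcafcgcgabdbhdfahdgf
  19 |  20 | gf
  20 |  14 | hdfahdgf
  21 |  18 | hdgf

SA = [10, 4, 17, 11, 13, 3, 8, 6, 12, 15, 19, 1, 21, 16, 2, 5, 9, 7, 0, 20, 14, 18]
rank  pair      lcp
   1  s[10:],s[4:]  1  'a'
   2  s[4:],s[17:]  1  'a'
   3  s[17:],s[11:]  0  ''
   4  s[11:],s[13:]  1  'b'
   5  s[13:],s[3:]  0  ''
   6  s[3:],s[8:]  1  'c'
   7  s[8:],s[6:]  2  'cg'
   8  s[6:],s[12:]  0  ''
   9  s[12:],s[15:]  1  'd'
  10  s[15:],s[19:]  1  'd'
  11  s[19:],s[1:]  0  ''
  12  s[1:],s[21:]  0  ''
  13  s[21:],s[16:]  1  'f'
  14  s[16:],s[2:]  1  'f'
  15  s[2:],s[5:]  2  'fc'
  16  s[5:],s[9:]  0  ''
  17  s[9:],s[7:]  1  'g'
  18  s[7:],s[0:]  1  'g'
  19  s[0:],s[20:]  1  'g'
  20  s[20:],s[14:]  0  ''
  21  s[14:],s[18:]  2  'hd'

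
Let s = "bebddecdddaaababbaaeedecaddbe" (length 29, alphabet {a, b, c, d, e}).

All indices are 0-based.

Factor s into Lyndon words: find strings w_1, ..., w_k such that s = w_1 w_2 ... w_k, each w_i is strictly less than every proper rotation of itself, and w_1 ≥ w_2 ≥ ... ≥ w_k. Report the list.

["be", "bddecddd", "aaababbaaeedecaddbe"]

emit factor 1: 'be' (i=0, period=2)
emit factor 2: 'bddecddd' (i=2, period=8)
emit factor 3: 'aaababbaaeedecaddbe' (i=10, period=19)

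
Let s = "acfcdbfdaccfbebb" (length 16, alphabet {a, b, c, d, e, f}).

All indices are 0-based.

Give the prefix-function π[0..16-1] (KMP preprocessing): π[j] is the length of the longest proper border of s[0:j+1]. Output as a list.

[0, 0, 0, 0, 0, 0, 0, 0, 1, 2, 0, 0, 0, 0, 0, 0]

π[0] = 0
j=1 s[j]='c': π[1]=0 (border '')
j=2 s[j]='f': π[2]=0 (border '')
j=3 s[j]='c': π[3]=0 (border '')
j=4 s[j]='d': π[4]=0 (border '')
j=5 s[j]='b': π[5]=0 (border '')
j=6 s[j]='f': π[6]=0 (border '')
j=7 s[j]='d': π[7]=0 (border '')
j=8 s[j]='a': π[8]=1 (border 'a')
j=9 s[j]='c': π[9]=2 (border 'ac')
j=10 s[j]='c': k: 2→0; π[10]=0 (border '')
j=11 s[j]='f': π[11]=0 (border '')
j=12 s[j]='b': π[12]=0 (border '')
j=13 s[j]='e': π[13]=0 (border '')
j=14 s[j]='b': π[14]=0 (border '')
j=15 s[j]='b': π[15]=0 (border '')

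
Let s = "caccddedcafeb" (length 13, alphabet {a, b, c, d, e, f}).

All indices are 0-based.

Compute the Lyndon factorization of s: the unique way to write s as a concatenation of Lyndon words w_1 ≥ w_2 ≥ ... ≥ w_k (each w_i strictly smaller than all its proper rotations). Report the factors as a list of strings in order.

emit factor 1: 'c' (i=0, period=1)
emit factor 2: 'accddedcafeb' (i=1, period=12)

["c", "accddedcafeb"]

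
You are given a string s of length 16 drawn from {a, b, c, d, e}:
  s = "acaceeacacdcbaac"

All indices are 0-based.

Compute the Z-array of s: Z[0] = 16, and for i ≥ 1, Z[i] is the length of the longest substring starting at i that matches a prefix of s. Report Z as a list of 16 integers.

Z[0]=16
i=1: fresh scan; Z[1]=0
i=2: fresh scan; Z[2]=2 grow→box=[2,4)
i=3: min(r-i=1, Z[1]=0)=0; Z[3]=0
i=4: fresh scan; Z[4]=0
i=5: fresh scan; Z[5]=0
i=6: fresh scan; Z[6]=4 grow→box=[6,10)
i=7: min(r-i=3, Z[1]=0)=0; Z[7]=0
i=8: min(r-i=2, Z[2]=2)=2; Z[8]=2
i=9: min(r-i=1, Z[3]=0)=0; Z[9]=0
i=10: fresh scan; Z[10]=0
i=11: fresh scan; Z[11]=0
i=12: fresh scan; Z[12]=0
i=13: fresh scan; Z[13]=1 grow→box=[13,14)
i=14: fresh scan; Z[14]=2 grow→box=[14,16)
i=15: min(r-i=1, Z[1]=0)=0; Z[15]=0

[16, 0, 2, 0, 0, 0, 4, 0, 2, 0, 0, 0, 0, 1, 2, 0]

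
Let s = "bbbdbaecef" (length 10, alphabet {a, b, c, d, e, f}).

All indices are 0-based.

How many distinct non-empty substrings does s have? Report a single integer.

50

sorted suffixes:
  #0 SA[0]=5  'aecef'
  #1 SA[1]=4  'baecef'
  #2 SA[2]=0  'bbbdbaecef'
  #3 SA[3]=1  'bbdbaecef'
  #4 SA[4]=2  'bdbaecef'
  #5 SA[5]=7  'cef'
  #6 SA[6]=3  'dbaecef'
  #7 SA[7]=6  'ecef'
  #8 SA[8]=8  'ef'
  #9 SA[9]=9  'f'

SA = [5, 4, 0, 1, 2, 7, 3, 6, 8, 9]
[i] adj suffixes → lcp
  [1] 5/4 → 0 ('')
  [2] 4/0 → 1 ('b')
  [3] 0/1 → 2 ('bb')
  [4] 1/2 → 1 ('b')
  [5] 2/7 → 0 ('')
  [6] 7/3 → 0 ('')
  [7] 3/6 → 0 ('')
  [8] 6/8 → 1 ('e')
  [9] 8/9 → 0 ('')

n(n+1)/2 = 10·11/2 = 55
Σ LCP = 0 + 0 + 1 + 2 + 1 + 0 + 0 + 0 + 1 + 0 = 5
distinct = 55 − 5 = 50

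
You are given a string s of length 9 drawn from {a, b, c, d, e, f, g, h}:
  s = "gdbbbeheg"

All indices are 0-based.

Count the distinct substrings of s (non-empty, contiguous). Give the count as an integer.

40

rank→(start, suffix):
  0 → (2, 'bbbeheg')
  1 → (3, 'bbeheg')
  2 → (4, 'beheg')
  3 → (1, 'dbbbeheg')
  4 → (7, 'eg')
  5 → (5, 'eheg')
  6 → (8, 'g')
  7 → (0, 'gdbbbeheg')
  8 → (6, 'heg')

SA = [2, 3, 4, 1, 7, 5, 8, 0, 6]
i: (SA[i-1],SA[i]) lcp shared
  1: (2,3) 2 'bb'
  2: (3,4) 1 'b'
  3: (4,1) 0 ''
  4: (1,7) 0 ''
  5: (7,5) 1 'e'
  6: (5,8) 0 ''
  7: (8,0) 1 'g'
  8: (0,6) 0 ''

n(n+1)/2 = 9·10/2 = 45
Σ LCP = 0 + 2 + 1 + 0 + 0 + 1 + 0 + 1 + 0 = 5
distinct = 45 − 5 = 40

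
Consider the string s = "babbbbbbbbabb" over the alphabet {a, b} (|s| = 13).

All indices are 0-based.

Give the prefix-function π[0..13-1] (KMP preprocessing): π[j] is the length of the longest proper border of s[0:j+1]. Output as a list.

[0, 0, 1, 1, 1, 1, 1, 1, 1, 1, 2, 3, 4]

π[0] = 0
j=1 s[j]='a': π[1]=0 (border '')
j=2 s[j]='b': π[2]=1 (border 'b')
j=3 s[j]='b': k: 1→0; π[3]=1 (border 'b')
j=4 s[j]='b': k: 1→0; π[4]=1 (border 'b')
j=5 s[j]='b': k: 1→0; π[5]=1 (border 'b')
j=6 s[j]='b': k: 1→0; π[6]=1 (border 'b')
j=7 s[j]='b': k: 1→0; π[7]=1 (border 'b')
j=8 s[j]='b': k: 1→0; π[8]=1 (border 'b')
j=9 s[j]='b': k: 1→0; π[9]=1 (border 'b')
j=10 s[j]='a': π[10]=2 (border 'ba')
j=11 s[j]='b': π[11]=3 (border 'bab')
j=12 s[j]='b': π[12]=4 (border 'babb')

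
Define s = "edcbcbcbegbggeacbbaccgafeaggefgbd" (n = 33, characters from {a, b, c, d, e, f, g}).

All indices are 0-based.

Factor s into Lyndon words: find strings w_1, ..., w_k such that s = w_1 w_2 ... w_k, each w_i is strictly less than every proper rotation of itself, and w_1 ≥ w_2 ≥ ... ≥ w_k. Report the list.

["e", "d", "c", "bcbcbegbgge", "acbbaccgafeaggefgbd"]

emit factor 1: 'e' (i=0, period=1)
emit factor 2: 'd' (i=1, period=1)
emit factor 3: 'c' (i=2, period=1)
emit factor 4: 'bcbcbegbgge' (i=3, period=11)
emit factor 5: 'acbbaccgafeaggefgbd' (i=14, period=19)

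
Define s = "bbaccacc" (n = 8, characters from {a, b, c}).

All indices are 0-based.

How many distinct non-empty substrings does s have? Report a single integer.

rank→(start, suffix):
  0 → (5, 'acc')
  1 → (2, 'accacc')
  2 → (1, 'baccacc')
  3 → (0, 'bbaccacc')
  4 → (7, 'c')
  5 → (4, 'cacc')
  6 → (6, 'cc')
  7 → (3, 'ccacc')

SA = [5, 2, 1, 0, 7, 4, 6, 3]
rank  pair      lcp
   1  s[5:],s[2:]  3  'acc'
   2  s[2:],s[1:]  0  ''
   3  s[1:],s[0:]  1  'b'
   4  s[0:],s[7:]  0  ''
   5  s[7:],s[4:]  1  'c'
   6  s[4:],s[6:]  1  'c'
   7  s[6:],s[3:]  2  'cc'

n(n+1)/2 = 8·9/2 = 36
Σ LCP = 0 + 3 + 0 + 1 + 0 + 1 + 1 + 2 = 8
distinct = 36 − 8 = 28

28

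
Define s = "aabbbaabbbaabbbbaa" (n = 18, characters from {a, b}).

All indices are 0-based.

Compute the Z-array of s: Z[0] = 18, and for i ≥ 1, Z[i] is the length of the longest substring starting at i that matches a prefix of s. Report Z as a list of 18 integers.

Z[0]=18
i=1: i≥r, start 0; Z[1]=1 grow→box=[1,2)
i=2: i≥r, start 0; Z[2]=0
i=3: i≥r, start 0; Z[3]=0
i=4: i≥r, start 0; Z[4]=0
i=5: i≥r, start 0; Z[5]=10 grow→box=[5,15)
i=6: min(r-i=9, Z[1]=1)=1; Z[6]=1
i=7: min(r-i=8, Z[2]=0)=0; Z[7]=0
i=8: min(r-i=7, Z[3]=0)=0; Z[8]=0
i=9: min(r-i=6, Z[4]=0)=0; Z[9]=0
i=10: min(r-i=5, Z[5]=10)=5; Z[10]=5
i=11: min(r-i=4, Z[6]=1)=1; Z[11]=1
i=12: min(r-i=3, Z[7]=0)=0; Z[12]=0
i=13: min(r-i=2, Z[8]=0)=0; Z[13]=0
i=14: min(r-i=1, Z[9]=0)=0; Z[14]=0
i=15: i≥r, start 0; Z[15]=0
i=16: i≥r, start 0; Z[16]=2 grow→box=[16,18)
i=17: min(r-i=1, Z[1]=1)=1; Z[17]=1

[18, 1, 0, 0, 0, 10, 1, 0, 0, 0, 5, 1, 0, 0, 0, 0, 2, 1]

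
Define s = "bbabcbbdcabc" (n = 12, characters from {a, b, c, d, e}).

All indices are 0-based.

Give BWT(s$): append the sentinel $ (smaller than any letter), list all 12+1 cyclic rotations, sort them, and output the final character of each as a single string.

rank  rotation       last
    0  $bbabcbbdcabc  c
    1  abc$bbabcbbdc  c
    2  abcbbdcabc$bb  b
    3  babcbbdcabc$b  b
    4  bbabcbbdcabc$  $
    5  bbdcabc$bbabc  c
    6  bc$bbabcbbdca  a
    7  bcbbdcabc$bba  a
    8  bdcabc$bbabcb  b
    9  c$bbabcbbdcab  b
   10  cabc$bbabcbbd  d
   11  cbbdcabc$bbab  b
   12  dcabc$bbabcbb  b

ccbb$caabbdbb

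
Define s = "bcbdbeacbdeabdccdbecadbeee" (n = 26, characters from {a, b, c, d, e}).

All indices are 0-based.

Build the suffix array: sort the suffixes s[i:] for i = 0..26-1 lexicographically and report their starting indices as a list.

[11, 6, 20, 0, 2, 12, 8, 4, 17, 22, 19, 1, 7, 14, 15, 3, 16, 21, 13, 9, 25, 10, 5, 18, 24, 23]

rank | idx | suffix
   0 |  11 | abdccdbecadbeee
   1 |   6 | acbdeabdccdbecadbeee
   2 |  20 | adbeee
   3 |   0 | bcbdbeacbdeabdccdbecadbeee
   4 |   2 | bdbeacbdeabdccdbecadbeee
   5 |  12 | bdccdbecadbeee
   6 |   8 | bdeabdccdbecadbeee
   7 |   4 | beacbdeabdccdbecadbeee
   8 |  17 | becadbeee
   9 |  22 | beee
  10 |  19 | cadbeee
  11 |   1 | cbdbeacbdeabdccdbecadbeee
  12 |   7 | cbdeabdccdbecadbeee
  13 |  14 | ccdbecadbeee
  14 |  15 | cdbecadbeee
  15 |   3 | dbeacbdeabdccdbecadbeee
  16 |  16 | dbecadbeee
  17 |  21 | dbeee
  18 |  13 | dccdbecadbeee
  19 |   9 | deabdccdbecadbeee
  20 |  25 | e
  21 |  10 | eabdccdbecadbeee
  22 |   5 | eacbdeabdccdbecadbeee
  23 |  18 | ecadbeee
  24 |  24 | ee
  25 |  23 | eee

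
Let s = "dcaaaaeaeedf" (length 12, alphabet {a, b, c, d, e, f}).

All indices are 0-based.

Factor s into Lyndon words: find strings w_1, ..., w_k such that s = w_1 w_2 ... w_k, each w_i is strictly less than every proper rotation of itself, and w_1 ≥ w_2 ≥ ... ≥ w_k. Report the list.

["d", "c", "aaaaeaeedf"]

emit factor 1: 'd' (i=0, period=1)
emit factor 2: 'c' (i=1, period=1)
emit factor 3: 'aaaaeaeedf' (i=2, period=10)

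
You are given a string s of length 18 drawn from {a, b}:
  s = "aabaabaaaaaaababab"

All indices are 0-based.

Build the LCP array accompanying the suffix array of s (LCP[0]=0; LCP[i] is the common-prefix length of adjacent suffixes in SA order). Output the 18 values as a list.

rank | idx | suffix
   0 |   6 | aaaaaaababab
   1 |   7 | aaaaaababab
   2 |   8 | aaaaababab
   3 |   9 | aaaababab
   4 |  10 | aaababab
   5 |   3 | aabaaaaaaababab
   6 |   0 | aabaabaaaaaaababab
   7 |  11 | aababab
   8 |  16 | ab
   9 |   4 | abaaaaaaababab
  10 |   1 | abaabaaaaaaababab
  11 |  14 | abab
  12 |  12 | ababab
  13 |  17 | b
  14 |   5 | baaaaaaababab
  15 |   2 | baabaaaaaaababab
  16 |  15 | bab
  17 |  13 | babab

SA = [6, 7, 8, 9, 10, 3, 0, 11, 16, 4, 1, 14, 12, 17, 5, 2, 15, 13]
rank  pair      lcp
   1  s[6:],s[7:]  6  'aaaaaa'
   2  s[7:],s[8:]  5  'aaaaa'
   3  s[8:],s[9:]  4  'aaaa'
   4  s[9:],s[10:]  3  'aaa'
   5  s[10:],s[3:]  2  'aa'
   6  s[3:],s[0:]  5  'aabaa'
   7  s[0:],s[11:]  4  'aaba'
   8  s[11:],s[16:]  1  'a'
   9  s[16:],s[4:]  2  'ab'
  10  s[4:],s[1:]  4  'abaa'
  11  s[1:],s[14:]  3  'aba'
  12  s[14:],s[12:]  4  'abab'
  13  s[12:],s[17:]  0  ''
  14  s[17:],s[5:]  1  'b'
  15  s[5:],s[2:]  3  'baa'
  16  s[2:],s[15:]  2  'ba'
  17  s[15:],s[13:]  3  'bab'

[0, 6, 5, 4, 3, 2, 5, 4, 1, 2, 4, 3, 4, 0, 1, 3, 2, 3]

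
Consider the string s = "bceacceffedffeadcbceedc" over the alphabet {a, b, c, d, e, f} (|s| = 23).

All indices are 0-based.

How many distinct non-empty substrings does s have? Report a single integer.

249

rank→(start, suffix):
  0 → (3, 'acceffedffeadcbceedc')
  1 → (14, 'adcbceedc')
  2 → (0, 'bceacceffedffeadcbceedc')
  3 → (17, 'bceedc')
  4 → (22, 'c')
  5 → (16, 'cbceedc')
  6 → (4, 'cceffedffeadcbceedc')
  7 → (1, 'ceacceffedffeadcbceedc')
  8 → (18, 'ceedc')
  9 → (5, 'ceffedffeadcbceedc')
  10 → (21, 'dc')
  11 → (15, 'dcbceedc')
  12 → (10, 'dffeadcbceedc')
  13 → (2, 'eacceffedffeadcbceedc')
  14 → (13, 'eadcbceedc')
  15 → (20, 'edc')
  16 → (9, 'edffeadcbceedc')
  17 → (19, 'eedc')
  18 → (6, 'effedffeadcbceedc')
  19 → (12, 'feadcbceedc')
  20 → (8, 'fedffeadcbceedc')
  21 → (11, 'ffeadcbceedc')
  22 → (7, 'ffedffeadcbceedc')

SA = [3, 14, 0, 17, 22, 16, 4, 1, 18, 5, 21, 15, 10, 2, 13, 20, 9, 19, 6, 12, 8, 11, 7]
[i] adj suffixes → lcp
  [1] 3/14 → 1 ('a')
  [2] 14/0 → 0 ('')
  [3] 0/17 → 3 ('bce')
  [4] 17/22 → 0 ('')
  [5] 22/16 → 1 ('c')
  [6] 16/4 → 1 ('c')
  [7] 4/1 → 1 ('c')
  [8] 1/18 → 2 ('ce')
  [9] 18/5 → 2 ('ce')
  [10] 5/21 → 0 ('')
  [11] 21/15 → 2 ('dc')
  [12] 15/10 → 1 ('d')
  [13] 10/2 → 0 ('')
  [14] 2/13 → 2 ('ea')
  [15] 13/20 → 1 ('e')
  [16] 20/9 → 2 ('ed')
  [17] 9/19 → 1 ('e')
  [18] 19/6 → 1 ('e')
  [19] 6/12 → 0 ('')
  [20] 12/8 → 2 ('fe')
  [21] 8/11 → 1 ('f')
  [22] 11/7 → 3 ('ffe')

n(n+1)/2 = 23·24/2 = 276
Σ LCP = 0 + 1 + 0 + 3 + 0 + 1 + 1 + 1 + 2 + 2 + 0 + 2 + 1 + 0 + 2 + 1 + 2 + 1 + 1 + 0 + 2 + 1 + 3 = 27
distinct = 276 − 27 = 249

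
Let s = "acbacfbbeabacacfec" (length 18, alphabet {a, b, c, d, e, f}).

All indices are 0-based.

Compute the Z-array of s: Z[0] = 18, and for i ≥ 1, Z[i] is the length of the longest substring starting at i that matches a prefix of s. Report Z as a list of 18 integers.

Z[0]=18
i=1: i≥r, start 0; Z[1]=0
i=2: i≥r, start 0; Z[2]=0
i=3: i≥r, start 0; Z[3]=2 scan→box=[3,5)
i=4: min(r-i=1, Z[1]=0)=0; Z[4]=0
i=5: i≥r, start 0; Z[5]=0
i=6: i≥r, start 0; Z[6]=0
i=7: i≥r, start 0; Z[7]=0
i=8: i≥r, start 0; Z[8]=0
i=9: i≥r, start 0; Z[9]=1 scan→box=[9,10)
i=10: i≥r, start 0; Z[10]=0
i=11: i≥r, start 0; Z[11]=2 scan→box=[11,13)
i=12: min(r-i=1, Z[1]=0)=0; Z[12]=0
i=13: i≥r, start 0; Z[13]=2 scan→box=[13,15)
i=14: min(r-i=1, Z[1]=0)=0; Z[14]=0
i=15: i≥r, start 0; Z[15]=0
i=16: i≥r, start 0; Z[16]=0
i=17: i≥r, start 0; Z[17]=0

[18, 0, 0, 2, 0, 0, 0, 0, 0, 1, 0, 2, 0, 2, 0, 0, 0, 0]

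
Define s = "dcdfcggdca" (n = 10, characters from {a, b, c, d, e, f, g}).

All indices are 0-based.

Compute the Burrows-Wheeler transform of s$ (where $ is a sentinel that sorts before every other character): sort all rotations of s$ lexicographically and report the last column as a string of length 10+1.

rank  rotation     last
    0  $dcdfcggdca  a
    1  a$dcdfcggdc  c
    2  ca$dcdfcggd  d
    3  cdfcggdca$d  d
    4  cggdca$dcdf  f
    5  dca$dcdfcgg  g
    6  dcdfcggdca$  $
    7  dfcggdca$dc  c
    8  fcggdca$dcd  d
    9  gdca$dcdfcg  g
   10  ggdca$dcdfc  c

acddfg$cdgc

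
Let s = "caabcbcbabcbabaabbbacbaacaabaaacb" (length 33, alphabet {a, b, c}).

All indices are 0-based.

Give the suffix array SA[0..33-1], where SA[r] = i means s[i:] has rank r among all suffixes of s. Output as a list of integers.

rank | idx | suffix
   0 |  28 | aaacb
   1 |  25 | aabaaacb
   2 |  14 | aabbbacbaacaabaaacb
   3 |   1 | aabcbcbabcbabaabbbacbaacaabaaacb
   4 |  22 | aacaabaaacb
   5 |  29 | aacb
   6 |  26 | abaaacb
   7 |  12 | abaabbbacbaacaabaaacb
   8 |  15 | abbbacbaacaabaaacb
   9 |   8 | abcbabaabbbacbaacaabaaacb
  10 |   2 | abcbcbabcbabaabbbacbaacaabaaacb
  11 |  23 | acaabaaacb
  12 |  30 | acb
  13 |  19 | acbaacaabaaacb
  14 |  32 | b
  15 |  27 | baaacb
  16 |  13 | baabbbacbaacaabaaacb
  17 |  21 | baacaabaaacb
  18 |  11 | babaabbbacbaacaabaaacb
  19 |   7 | babcbabaabbbacbaacaabaaacb
  20 |  18 | bacbaacaabaaacb
  21 |  17 | bbacbaacaabaaacb
  22 |  16 | bbbacbaacaabaaacb
  23 |   9 | bcbabaabbbacbaacaabaaacb
  24 |   5 | bcbabcbabaabbbacbaacaabaaacb
  25 |   3 | bcbcbabcbabaabbbacbaacaabaaacb
  26 |  24 | caabaaacb
  27 |   0 | caabcbcbabcbabaabbbacbaacaabaaacb
  28 |  31 | cb
  29 |  20 | cbaacaabaaacb
  30 |  10 | cbabaabbbacbaacaabaaacb
  31 |   6 | cbabcbabaabbbacbaacaabaaacb
  32 |   4 | cbcbabcbabaabbbacbaacaabaaacb

[28, 25, 14, 1, 22, 29, 26, 12, 15, 8, 2, 23, 30, 19, 32, 27, 13, 21, 11, 7, 18, 17, 16, 9, 5, 3, 24, 0, 31, 20, 10, 6, 4]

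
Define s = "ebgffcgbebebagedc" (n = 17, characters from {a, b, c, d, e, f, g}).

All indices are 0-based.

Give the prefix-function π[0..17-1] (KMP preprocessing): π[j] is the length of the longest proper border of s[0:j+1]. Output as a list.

π[0] = 0
j=1 s[j]='b': π[1]=0 (border '')
j=2 s[j]='g': π[2]=0 (border '')
j=3 s[j]='f': π[3]=0 (border '')
j=4 s[j]='f': π[4]=0 (border '')
j=5 s[j]='c': π[5]=0 (border '')
j=6 s[j]='g': π[6]=0 (border '')
j=7 s[j]='b': π[7]=0 (border '')
j=8 s[j]='e': π[8]=1 (border 'e')
j=9 s[j]='b': π[9]=2 (border 'eb')
j=10 s[j]='e': k: 2→0; π[10]=1 (border 'e')
j=11 s[j]='b': π[11]=2 (border 'eb')
j=12 s[j]='a': k: 2→0; π[12]=0 (border '')
j=13 s[j]='g': π[13]=0 (border '')
j=14 s[j]='e': π[14]=1 (border 'e')
j=15 s[j]='d': k: 1→0; π[15]=0 (border '')
j=16 s[j]='c': π[16]=0 (border '')

[0, 0, 0, 0, 0, 0, 0, 0, 1, 2, 1, 2, 0, 0, 1, 0, 0]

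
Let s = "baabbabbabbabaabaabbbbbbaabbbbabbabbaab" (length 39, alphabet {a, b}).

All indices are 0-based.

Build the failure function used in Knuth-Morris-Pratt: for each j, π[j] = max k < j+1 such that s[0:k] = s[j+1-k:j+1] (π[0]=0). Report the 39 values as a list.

π[0] = 0
j=1 s[j]='a': π[1]=0 (border '')
j=2 s[j]='a': π[2]=0 (border '')
j=3 s[j]='b': π[3]=1 (border 'b')
j=4 s[j]='b': k: 1→0; π[4]=1 (border 'b')
j=5 s[j]='a': π[5]=2 (border 'ba')
j=6 s[j]='b': k: 2→0; π[6]=1 (border 'b')
j=7 s[j]='b': k: 1→0; π[7]=1 (border 'b')
j=8 s[j]='a': π[8]=2 (border 'ba')
j=9 s[j]='b': k: 2→0; π[9]=1 (border 'b')
j=10 s[j]='b': k: 1→0; π[10]=1 (border 'b')
j=11 s[j]='a': π[11]=2 (border 'ba')
j=12 s[j]='b': k: 2→0; π[12]=1 (border 'b')
j=13 s[j]='a': π[13]=2 (border 'ba')
j=14 s[j]='a': π[14]=3 (border 'baa')
j=15 s[j]='b': π[15]=4 (border 'baab')
j=16 s[j]='a': k: 4→1; π[16]=2 (border 'ba')
j=17 s[j]='a': π[17]=3 (border 'baa')
j=18 s[j]='b': π[18]=4 (border 'baab')
j=19 s[j]='b': π[19]=5 (border 'baabb')
j=20 s[j]='b': k: 5→1→0; π[20]=1 (border 'b')
j=21 s[j]='b': k: 1→0; π[21]=1 (border 'b')
j=22 s[j]='b': k: 1→0; π[22]=1 (border 'b')
j=23 s[j]='b': k: 1→0; π[23]=1 (border 'b')
j=24 s[j]='a': π[24]=2 (border 'ba')
j=25 s[j]='a': π[25]=3 (border 'baa')
j=26 s[j]='b': π[26]=4 (border 'baab')
j=27 s[j]='b': π[27]=5 (border 'baabb')
j=28 s[j]='b': k: 5→1→0; π[28]=1 (border 'b')
j=29 s[j]='b': k: 1→0; π[29]=1 (border 'b')
j=30 s[j]='a': π[30]=2 (border 'ba')
j=31 s[j]='b': k: 2→0; π[31]=1 (border 'b')
j=32 s[j]='b': k: 1→0; π[32]=1 (border 'b')
j=33 s[j]='a': π[33]=2 (border 'ba')
j=34 s[j]='b': k: 2→0; π[34]=1 (border 'b')
j=35 s[j]='b': k: 1→0; π[35]=1 (border 'b')
j=36 s[j]='a': π[36]=2 (border 'ba')
j=37 s[j]='a': π[37]=3 (border 'baa')
j=38 s[j]='b': π[38]=4 (border 'baab')

[0, 0, 0, 1, 1, 2, 1, 1, 2, 1, 1, 2, 1, 2, 3, 4, 2, 3, 4, 5, 1, 1, 1, 1, 2, 3, 4, 5, 1, 1, 2, 1, 1, 2, 1, 1, 2, 3, 4]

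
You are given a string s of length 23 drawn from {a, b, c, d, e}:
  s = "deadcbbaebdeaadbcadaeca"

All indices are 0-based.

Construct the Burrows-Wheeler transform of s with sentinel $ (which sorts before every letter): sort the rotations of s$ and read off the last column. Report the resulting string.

acecaebdbcdeebdaaab$ddaa

rank  rotation                  last
    0  $deadcbbaebdeaadbcadaeca  a
    1  a$deadcbbaebdeaadbcadaec  c
    2  aadbcadaeca$deadcbbaebde  e
    3  adaeca$deadcbbaebdeaadbc  c
    4  adbcadaeca$deadcbbaebdea  a
    5  adcbbaebdeaadbcadaeca$de  e
    6  aebdeaadbcadaeca$deadcbb  b
    7  aeca$deadcbbaebdeaadbcad  d
    8  baebdeaadbcadaeca$deadcb  b
    9  bbaebdeaadbcadaeca$deadc  c
   10  bcadaeca$deadcbbaebdeaad  d
   11  bdeaadbcadaeca$deadcbbae  e
   12  ca$deadcbbaebdeaadbcadae  e
   13  cadaeca$deadcbbaebdeaadb  b
   14  cbbaebdeaadbcadaeca$dead  d
   15  daeca$deadcbbaebdeaadbca  a
   16  dbcadaeca$deadcbbaebdeaa  a
   17  dcbbaebdeaadbcadaeca$dea  a
   18  deaadbcadaeca$deadcbbaeb  b
   19  deadcbbaebdeaadbcadaeca$  $
   20  eaadbcadaeca$deadcbbaebd  d
   21  eadcbbaebdeaadbcadaeca$d  d
   22  ebdeaadbcadaeca$deadcbba  a
   23  eca$deadcbbaebdeaadbcada  a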